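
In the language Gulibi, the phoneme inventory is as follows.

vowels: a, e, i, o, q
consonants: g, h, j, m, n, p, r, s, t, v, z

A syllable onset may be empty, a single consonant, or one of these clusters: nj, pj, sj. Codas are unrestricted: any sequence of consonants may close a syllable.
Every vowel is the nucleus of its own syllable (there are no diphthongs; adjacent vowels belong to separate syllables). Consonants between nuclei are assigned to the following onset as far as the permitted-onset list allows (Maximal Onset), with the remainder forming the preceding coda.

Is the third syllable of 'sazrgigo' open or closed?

The vowels are a, i, o — 3 nuclei, so 3 syllables.
σ1/σ2 boundary: /zrg/; trying suffixes from longest down, /g/ is the first permitted one, so coda /zr/ | onset /g/.
σ2/σ3 boundary: /g/ → onset of the next syllable (single consonants are always licit onsets).
Syllabification: sazr.gi.go.
Syllable 3 is /go/; it ends in its nucleus with no coda, so it is open.

open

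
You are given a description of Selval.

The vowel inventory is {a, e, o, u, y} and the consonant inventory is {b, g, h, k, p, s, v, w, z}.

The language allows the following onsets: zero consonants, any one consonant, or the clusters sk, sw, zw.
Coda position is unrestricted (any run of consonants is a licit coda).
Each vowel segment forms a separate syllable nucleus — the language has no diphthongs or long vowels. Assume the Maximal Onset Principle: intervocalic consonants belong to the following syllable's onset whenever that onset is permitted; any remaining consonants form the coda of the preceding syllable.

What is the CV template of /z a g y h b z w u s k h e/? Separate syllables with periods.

CV.CVCC.CCVCC.CV

Vowels present: a, y, u, e; each is a nucleus, giving 4 syllables.
/a…y/ gap (V1→V2): /g/ → onset of the next syllable (single consonants are always licit onsets).
/y…u/ gap (V2→V3): cluster /hbzw/ — the longest permitted-onset suffix is /zw/; onset = /zw/, preceding coda = /hb/.
/u…e/ gap (V3→V4): /skh/ splits as /sk/ + /h/ (/h/ is the longest suffix that is a licit onset).
Result: za.gyhb.zwusk.he.
Mapping each syllable to C/V: /za/ → CV, /gyhb/ → CVCC, /zwusk/ → CCVCC, /he/ → CV.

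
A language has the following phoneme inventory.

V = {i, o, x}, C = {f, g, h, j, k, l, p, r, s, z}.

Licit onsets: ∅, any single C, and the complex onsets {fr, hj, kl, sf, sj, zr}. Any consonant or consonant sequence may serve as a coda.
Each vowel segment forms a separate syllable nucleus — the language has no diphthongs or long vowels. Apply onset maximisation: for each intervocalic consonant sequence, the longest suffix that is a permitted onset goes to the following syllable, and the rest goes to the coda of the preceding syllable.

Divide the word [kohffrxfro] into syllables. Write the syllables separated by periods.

The vowels are o, x, o — 3 nuclei, so 3 syllables.
Between /o/ (V1) and /x/ (V2): /hffr/ splits as /hf/ + /fr/ (/fr/ is the longest suffix that is a licit onset).
Between /x/ (V2) and /o/ (V3): /fr/ — entire cluster is a permitted onset → onset /fr/, coda ∅.

kohf.frx.fro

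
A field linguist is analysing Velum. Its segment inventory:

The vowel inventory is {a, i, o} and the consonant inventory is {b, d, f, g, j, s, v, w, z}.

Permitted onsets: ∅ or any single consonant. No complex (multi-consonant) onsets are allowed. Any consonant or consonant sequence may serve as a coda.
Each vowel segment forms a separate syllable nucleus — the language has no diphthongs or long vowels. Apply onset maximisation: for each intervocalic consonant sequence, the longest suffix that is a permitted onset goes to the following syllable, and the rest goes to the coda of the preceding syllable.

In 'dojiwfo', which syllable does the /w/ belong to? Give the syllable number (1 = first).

Vowels present: o, i, o; each is a nucleus, giving 3 syllables.
/o…i/ gap (V1→V2): /j/ → onset of the next syllable (single consonants are always licit onsets).
/i…o/ gap (V2→V3): /wf/ — longest licit onset from the right is /f/, leaving /w/ as coda.
Syllabification: do.jiw.fo.
The /w/ is in the coda of syllable 2 (/jiw/).

2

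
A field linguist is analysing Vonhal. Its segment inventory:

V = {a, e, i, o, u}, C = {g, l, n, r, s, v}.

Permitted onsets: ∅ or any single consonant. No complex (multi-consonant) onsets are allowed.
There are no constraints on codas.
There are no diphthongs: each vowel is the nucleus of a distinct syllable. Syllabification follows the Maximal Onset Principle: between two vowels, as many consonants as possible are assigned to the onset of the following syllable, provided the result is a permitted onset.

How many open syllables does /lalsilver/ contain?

Nuclei (vowels): a, i, e → 3 syllables.
Between /a/ (V1) and /i/ (V2): /ls/; trying suffixes from longest down, /s/ is the first permitted one, so coda /l/ | onset /s/.
Between /i/ (V2) and /e/ (V3): /lv/; trying suffixes from longest down, /v/ is the first permitted one, so coda /l/ | onset /v/.
So the parse is lal.sil.ver.
Classifying each syllable: /lal/ (closed), /sil/ (closed), /ver/ (closed).
Open syllables: 0.

0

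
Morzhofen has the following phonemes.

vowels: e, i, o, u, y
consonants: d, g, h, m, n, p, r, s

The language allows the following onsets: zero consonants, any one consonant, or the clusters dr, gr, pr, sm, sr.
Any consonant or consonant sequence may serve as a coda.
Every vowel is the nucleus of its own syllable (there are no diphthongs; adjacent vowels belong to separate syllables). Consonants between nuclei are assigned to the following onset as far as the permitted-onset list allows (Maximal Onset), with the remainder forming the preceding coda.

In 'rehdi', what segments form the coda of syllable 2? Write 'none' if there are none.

none

Nuclei (vowels): e, i → 2 syllables.
/e…i/ gap (V1→V2): /hd/ splits as /h/ + /d/ (/d/ is the longest suffix that is a licit onset).
Syllabification: reh.di.
Syllable 2 is /di/: onset /d/, nucleus /i/, coda ∅.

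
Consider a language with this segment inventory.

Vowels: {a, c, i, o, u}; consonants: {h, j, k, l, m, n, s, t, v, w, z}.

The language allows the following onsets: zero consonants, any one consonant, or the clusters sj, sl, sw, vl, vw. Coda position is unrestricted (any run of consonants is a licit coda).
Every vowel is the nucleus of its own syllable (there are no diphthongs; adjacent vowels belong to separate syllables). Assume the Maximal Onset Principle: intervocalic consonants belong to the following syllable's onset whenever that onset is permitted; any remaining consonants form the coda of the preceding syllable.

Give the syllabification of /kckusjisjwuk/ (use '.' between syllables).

kc.ku.sjisj.wuk

Nuclei (vowels): c, u, i, u → 4 syllables.
/c…u/ gap (V1→V2): just /k/ — single C goes to the following onset.
/u…i/ gap (V2→V3): /sj/ is a licit onset in full, so it all attaches to the next syllable.
/i…u/ gap (V3→V4): /sjw/ — longest licit onset from the right is /w/, leaving /sj/ as coda.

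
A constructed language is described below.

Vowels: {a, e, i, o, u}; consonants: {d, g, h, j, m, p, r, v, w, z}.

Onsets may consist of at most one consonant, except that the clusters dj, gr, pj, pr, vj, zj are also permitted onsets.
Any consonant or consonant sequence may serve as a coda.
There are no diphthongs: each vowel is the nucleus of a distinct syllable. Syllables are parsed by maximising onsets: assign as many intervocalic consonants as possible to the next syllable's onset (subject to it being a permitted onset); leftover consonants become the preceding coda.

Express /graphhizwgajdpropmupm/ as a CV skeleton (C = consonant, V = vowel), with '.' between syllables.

Nuclei (vowels): a, i, a, o, u → 5 syllables.
/a…i/ gap (V1→V2): /phh/ — longest licit onset from the right is /h/, leaving /ph/ as coda.
/i…a/ gap (V2→V3): cluster /zwg/ — the longest permitted-onset suffix is /g/; onset = /g/, preceding coda = /zw/.
/a…o/ gap (V3→V4): /jdpr/; trying suffixes from longest down, /pr/ is the first permitted one, so coda /jd/ | onset /pr/.
/o…u/ gap (V4→V5): cluster /pm/ — the longest permitted-onset suffix is /m/; onset = /m/, preceding coda = /p/.
So the parse is graph.hizw.gajd.prop.mupm.
Mapping each syllable to C/V: /graph/ → CCVCC, /hizw/ → CVCC, /gajd/ → CVCC, /prop/ → CCVC, /mupm/ → CVCC.

CCVCC.CVCC.CVCC.CCVC.CVCC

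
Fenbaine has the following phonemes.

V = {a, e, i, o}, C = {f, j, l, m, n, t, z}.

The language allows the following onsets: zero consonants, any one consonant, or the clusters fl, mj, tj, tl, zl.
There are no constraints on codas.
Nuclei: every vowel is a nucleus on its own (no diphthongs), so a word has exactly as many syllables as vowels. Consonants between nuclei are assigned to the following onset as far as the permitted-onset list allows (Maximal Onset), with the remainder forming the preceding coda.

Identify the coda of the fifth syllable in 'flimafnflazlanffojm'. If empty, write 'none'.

Nuclei (vowels): i, a, a, a, o → 5 syllables.
/i…a/ gap (V1→V2): /m/ → onset of the next syllable (single consonants are always licit onsets).
/a…a/ gap (V2→V3): cluster /fnfl/ — the longest permitted-onset suffix is /fl/; onset = /fl/, preceding coda = /fn/.
/a…a/ gap (V3→V4): /zl/ is a licit onset in full, so it all attaches to the next syllable.
/a…o/ gap (V4→V5): /nff/ splits as /nf/ + /f/ (/f/ is the longest suffix that is a licit onset).
Putting it together: fli.mafn.fla.zlanf.fojm.
Syllable 5 is /fojm/: onset /f/, nucleus /o/, coda /jm/.

jm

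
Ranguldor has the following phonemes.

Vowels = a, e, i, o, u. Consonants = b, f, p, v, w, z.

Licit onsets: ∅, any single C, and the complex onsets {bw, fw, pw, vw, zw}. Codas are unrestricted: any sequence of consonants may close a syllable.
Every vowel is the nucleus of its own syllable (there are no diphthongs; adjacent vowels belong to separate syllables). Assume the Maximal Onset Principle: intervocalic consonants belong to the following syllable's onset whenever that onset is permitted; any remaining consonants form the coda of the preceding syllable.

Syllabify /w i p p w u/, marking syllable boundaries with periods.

The vowels are i, u — 2 nuclei, so 2 syllables.
/i…u/ gap (V1→V2): /ppw/ — longest licit onset from the right is /pw/, leaving /p/ as coda.

wip.pwu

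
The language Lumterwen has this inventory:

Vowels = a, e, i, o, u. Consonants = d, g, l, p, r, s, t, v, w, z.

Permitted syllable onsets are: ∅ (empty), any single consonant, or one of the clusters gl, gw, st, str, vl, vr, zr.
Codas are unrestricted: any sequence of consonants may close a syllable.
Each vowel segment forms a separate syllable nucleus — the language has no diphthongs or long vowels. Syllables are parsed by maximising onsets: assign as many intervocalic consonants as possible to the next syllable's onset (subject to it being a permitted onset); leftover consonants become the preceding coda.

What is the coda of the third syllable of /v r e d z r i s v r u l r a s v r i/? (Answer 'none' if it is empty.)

l

Nuclei (vowels): e, i, u, a, i → 5 syllables.
V1 /e/ – V2 /i/: /dzr/ splits as /d/ + /zr/ (/zr/ is the longest suffix that is a licit onset).
V2 /i/ – V3 /u/: /svr/ — longest licit onset from the right is /vr/, leaving /s/ as coda.
V3 /u/ – V4 /a/: /lr/ splits as /l/ + /r/ (/r/ is the longest suffix that is a licit onset).
V4 /a/ – V5 /i/: /svr/ — longest licit onset from the right is /vr/, leaving /s/ as coda.
Result: vred.zris.vrul.ras.vri.
Syllable 3 is /vrul/: onset /vr/, nucleus /u/, coda /l/.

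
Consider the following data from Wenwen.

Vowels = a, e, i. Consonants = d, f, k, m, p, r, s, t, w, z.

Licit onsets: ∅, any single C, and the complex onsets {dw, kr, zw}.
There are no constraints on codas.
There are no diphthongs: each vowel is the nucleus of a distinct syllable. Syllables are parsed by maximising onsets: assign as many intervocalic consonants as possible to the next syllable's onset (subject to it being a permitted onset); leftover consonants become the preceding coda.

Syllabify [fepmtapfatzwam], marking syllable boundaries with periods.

Vowels present: e, a, a, a; each is a nucleus, giving 4 syllables.
V1 /e/ – V2 /a/: /pmt/ splits as /pm/ + /t/ (/t/ is the longest suffix that is a licit onset).
V2 /a/ – V3 /a/: cluster /pf/ — the longest permitted-onset suffix is /f/; onset = /f/, preceding coda = /p/.
V3 /a/ – V4 /a/: /tzw/ splits as /t/ + /zw/ (/zw/ is the longest suffix that is a licit onset).

fepm.tap.fat.zwam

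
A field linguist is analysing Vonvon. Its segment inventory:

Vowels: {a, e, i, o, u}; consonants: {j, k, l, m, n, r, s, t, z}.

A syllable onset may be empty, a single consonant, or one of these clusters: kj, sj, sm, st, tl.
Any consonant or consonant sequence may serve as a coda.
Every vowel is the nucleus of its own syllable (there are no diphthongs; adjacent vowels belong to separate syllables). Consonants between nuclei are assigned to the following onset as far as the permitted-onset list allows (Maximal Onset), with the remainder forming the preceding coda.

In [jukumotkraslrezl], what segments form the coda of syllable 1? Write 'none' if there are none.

none

Vowels present: u, u, o, a, e; each is a nucleus, giving 5 syllables.
Between /u/ (V1) and /u/ (V2): just /k/ — single C goes to the following onset.
Between /u/ (V2) and /o/ (V3): just /m/ — single C goes to the following onset.
Between /o/ (V3) and /a/ (V4): /tkr/ splits as /tk/ + /r/ (/r/ is the longest suffix that is a licit onset).
Between /a/ (V4) and /e/ (V5): /slr/; trying suffixes from longest down, /r/ is the first permitted one, so coda /sl/ | onset /r/.
Result: ju.ku.motk.rasl.rezl.
Syllable 1 is /ju/: onset /j/, nucleus /u/, coda ∅.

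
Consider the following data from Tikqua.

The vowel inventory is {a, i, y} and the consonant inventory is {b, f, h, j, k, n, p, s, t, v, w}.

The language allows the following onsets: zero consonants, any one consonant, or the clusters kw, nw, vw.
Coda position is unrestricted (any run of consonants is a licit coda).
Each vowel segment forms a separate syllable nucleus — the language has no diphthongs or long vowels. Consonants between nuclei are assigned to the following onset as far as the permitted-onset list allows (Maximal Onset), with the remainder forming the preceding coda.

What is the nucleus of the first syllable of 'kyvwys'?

y

Nuclei (vowels): y, y → 2 syllables.
The first nucleus (vowel 1 from the left) is /y/.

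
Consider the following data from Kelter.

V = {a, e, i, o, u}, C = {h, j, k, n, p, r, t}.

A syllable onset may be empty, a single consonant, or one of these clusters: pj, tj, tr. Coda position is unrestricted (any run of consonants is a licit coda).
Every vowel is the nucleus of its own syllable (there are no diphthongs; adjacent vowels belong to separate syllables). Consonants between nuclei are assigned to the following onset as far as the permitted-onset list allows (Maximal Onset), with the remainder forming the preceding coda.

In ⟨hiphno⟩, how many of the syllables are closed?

1

Nuclei (vowels): i, o → 2 syllables.
σ1/σ2 boundary: cluster /phn/ — the longest permitted-onset suffix is /n/; onset = /n/, preceding coda = /ph/.
Result: hiph.no.
Classifying each syllable: /hiph/ (closed), /no/ (open).
Closed syllables: 1.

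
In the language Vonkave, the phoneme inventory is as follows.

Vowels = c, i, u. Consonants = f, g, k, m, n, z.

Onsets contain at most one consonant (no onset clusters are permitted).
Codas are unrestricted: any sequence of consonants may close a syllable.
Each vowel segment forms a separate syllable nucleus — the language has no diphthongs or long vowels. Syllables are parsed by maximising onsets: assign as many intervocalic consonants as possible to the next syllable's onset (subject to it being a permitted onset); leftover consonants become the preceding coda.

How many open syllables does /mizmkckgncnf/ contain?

Nuclei (vowels): i, c, c → 3 syllables.
σ1/σ2 boundary: /zmk/ splits as /zm/ + /k/ (/k/ is the longest suffix that is a licit onset).
σ2/σ3 boundary: cluster /kgn/ — the longest permitted-onset suffix is /n/; onset = /n/, preceding coda = /kg/.
So the parse is mizm.kckg.ncnf.
Classifying each syllable: /mizm/ (closed), /kckg/ (closed), /ncnf/ (closed).
Open syllables: 0.

0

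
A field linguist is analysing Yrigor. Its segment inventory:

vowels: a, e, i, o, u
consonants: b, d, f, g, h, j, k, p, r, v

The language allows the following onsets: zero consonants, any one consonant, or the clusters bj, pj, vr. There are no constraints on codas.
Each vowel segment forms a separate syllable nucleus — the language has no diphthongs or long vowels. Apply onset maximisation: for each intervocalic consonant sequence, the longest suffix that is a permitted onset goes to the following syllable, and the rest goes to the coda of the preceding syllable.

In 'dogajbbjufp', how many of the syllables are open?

Nuclei (vowels): o, a, u → 3 syllables.
V1 /o/ – V2 /a/: just /g/ — single C goes to the following onset.
V2 /a/ – V3 /u/: cluster /jbbj/ — the longest permitted-onset suffix is /bj/; onset = /bj/, preceding coda = /jb/.
So the parse is do.gajb.bjufp.
Classifying each syllable: /do/ (open), /gajb/ (closed), /bjufp/ (closed).
Open syllables: 1.

1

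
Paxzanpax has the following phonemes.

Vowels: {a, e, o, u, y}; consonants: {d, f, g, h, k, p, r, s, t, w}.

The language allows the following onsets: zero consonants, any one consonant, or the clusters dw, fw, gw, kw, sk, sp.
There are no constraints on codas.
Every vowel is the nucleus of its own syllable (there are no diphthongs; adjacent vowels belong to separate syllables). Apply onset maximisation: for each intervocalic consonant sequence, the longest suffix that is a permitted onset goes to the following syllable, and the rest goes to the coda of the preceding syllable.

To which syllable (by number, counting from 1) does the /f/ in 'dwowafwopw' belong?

3

Vowels present: o, a, o; each is a nucleus, giving 3 syllables.
σ1/σ2 boundary: /w/ is a single consonant, so it becomes the next onset.
σ2/σ3 boundary: /fw/ — entire cluster is a permitted onset → onset /fw/, coda ∅.
So the parse is dwo.wa.fwopw.
The /f/ is in the onset of syllable 3 (/fwopw/).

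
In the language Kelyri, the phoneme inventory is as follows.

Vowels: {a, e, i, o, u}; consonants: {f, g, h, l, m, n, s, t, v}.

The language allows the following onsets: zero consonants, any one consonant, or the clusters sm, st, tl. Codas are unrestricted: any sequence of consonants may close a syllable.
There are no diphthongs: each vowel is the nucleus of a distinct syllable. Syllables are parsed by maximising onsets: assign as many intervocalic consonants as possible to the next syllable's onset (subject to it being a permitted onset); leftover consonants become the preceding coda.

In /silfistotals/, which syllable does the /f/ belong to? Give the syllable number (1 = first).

Nuclei (vowels): i, i, o, a → 4 syllables.
σ1/σ2 boundary: /lf/; trying suffixes from longest down, /f/ is the first permitted one, so coda /l/ | onset /f/.
σ2/σ3 boundary: /st/ — entire cluster is a permitted onset → onset /st/, coda ∅.
σ3/σ4 boundary: /t/ → onset of the next syllable (single consonants are always licit onsets).
Syllabification: sil.fi.sto.tals.
The /f/ is in the onset of syllable 2 (/fi/).

2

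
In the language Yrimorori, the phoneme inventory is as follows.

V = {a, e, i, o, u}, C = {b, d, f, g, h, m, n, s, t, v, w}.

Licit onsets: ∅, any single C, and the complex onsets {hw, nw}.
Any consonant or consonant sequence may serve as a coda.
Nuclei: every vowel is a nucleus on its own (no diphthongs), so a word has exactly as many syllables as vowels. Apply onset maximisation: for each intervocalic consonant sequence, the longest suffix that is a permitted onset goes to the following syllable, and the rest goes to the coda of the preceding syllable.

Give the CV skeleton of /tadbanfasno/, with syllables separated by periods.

The vowels are a, a, a, o — 4 nuclei, so 4 syllables.
/a…a/ gap (V1→V2): /db/ — longest licit onset from the right is /b/, leaving /d/ as coda.
/a…a/ gap (V2→V3): cluster /nf/ — the longest permitted-onset suffix is /f/; onset = /f/, preceding coda = /n/.
/a…o/ gap (V3→V4): /sn/ — longest licit onset from the right is /n/, leaving /s/ as coda.
Syllabification: tad.ban.fas.no.
Mapping each syllable to C/V: /tad/ → CVC, /ban/ → CVC, /fas/ → CVC, /no/ → CV.

CVC.CVC.CVC.CV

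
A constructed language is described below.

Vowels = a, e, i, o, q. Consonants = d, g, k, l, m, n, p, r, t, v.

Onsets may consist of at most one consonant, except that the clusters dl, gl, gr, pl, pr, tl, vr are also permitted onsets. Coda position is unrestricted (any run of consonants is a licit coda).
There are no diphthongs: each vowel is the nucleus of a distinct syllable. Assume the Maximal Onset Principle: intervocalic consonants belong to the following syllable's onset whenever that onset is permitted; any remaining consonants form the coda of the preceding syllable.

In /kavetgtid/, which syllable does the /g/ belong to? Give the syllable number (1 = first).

Nuclei (vowels): a, e, i → 3 syllables.
Between /a/ (V1) and /e/ (V2): just /v/ — single C goes to the following onset.
Between /e/ (V2) and /i/ (V3): /tgt/ — longest licit onset from the right is /t/, leaving /tg/ as coda.
So the parse is ka.vetg.tid.
The /g/ is in the coda of syllable 2 (/vetg/).

2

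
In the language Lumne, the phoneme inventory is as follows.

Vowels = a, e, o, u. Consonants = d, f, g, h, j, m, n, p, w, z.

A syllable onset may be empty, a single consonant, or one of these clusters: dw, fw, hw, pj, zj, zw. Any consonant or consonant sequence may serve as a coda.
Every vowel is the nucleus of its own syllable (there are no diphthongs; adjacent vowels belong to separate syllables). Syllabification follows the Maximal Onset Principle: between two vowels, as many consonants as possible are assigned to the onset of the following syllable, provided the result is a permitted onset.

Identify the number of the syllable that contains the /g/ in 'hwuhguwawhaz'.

The vowels are u, u, a, a — 4 nuclei, so 4 syllables.
V1 /u/ – V2 /u/: cluster /hg/ — the longest permitted-onset suffix is /g/; onset = /g/, preceding coda = /h/.
V2 /u/ – V3 /a/: /w/ is a single consonant, so it becomes the next onset.
V3 /a/ – V4 /a/: cluster /wh/ — the longest permitted-onset suffix is /h/; onset = /h/, preceding coda = /w/.
So the parse is hwuh.gu.waw.haz.
The /g/ is in the onset of syllable 2 (/gu/).

2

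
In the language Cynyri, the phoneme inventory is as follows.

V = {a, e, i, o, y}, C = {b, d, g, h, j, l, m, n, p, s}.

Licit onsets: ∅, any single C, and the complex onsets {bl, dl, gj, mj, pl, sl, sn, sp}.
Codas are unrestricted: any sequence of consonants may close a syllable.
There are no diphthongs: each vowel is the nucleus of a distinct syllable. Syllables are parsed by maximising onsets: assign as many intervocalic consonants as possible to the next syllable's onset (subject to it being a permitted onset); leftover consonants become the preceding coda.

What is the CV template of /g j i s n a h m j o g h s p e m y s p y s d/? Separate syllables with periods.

The vowels are i, a, o, e, y, y — 6 nuclei, so 6 syllables.
σ1/σ2 boundary: /sn/ — entire cluster is a permitted onset → onset /sn/, coda ∅.
σ2/σ3 boundary: /hmj/ — longest licit onset from the right is /mj/, leaving /h/ as coda.
σ3/σ4 boundary: cluster /ghsp/ — the longest permitted-onset suffix is /sp/; onset = /sp/, preceding coda = /gh/.
σ4/σ5 boundary: /m/ → onset of the next syllable (single consonants are always licit onsets).
σ5/σ6 boundary: cluster /sp/ — /sp/ is itself a permitted onset, so the whole cluster goes right; preceding coda = ∅.
Syllabification: gji.snah.mjogh.spe.my.spysd.
Mapping each syllable to C/V: /gji/ → CCV, /snah/ → CCVC, /mjogh/ → CCVCC, /spe/ → CCV, /my/ → CV, /spysd/ → CCVCC.

CCV.CCVC.CCVCC.CCV.CV.CCVCC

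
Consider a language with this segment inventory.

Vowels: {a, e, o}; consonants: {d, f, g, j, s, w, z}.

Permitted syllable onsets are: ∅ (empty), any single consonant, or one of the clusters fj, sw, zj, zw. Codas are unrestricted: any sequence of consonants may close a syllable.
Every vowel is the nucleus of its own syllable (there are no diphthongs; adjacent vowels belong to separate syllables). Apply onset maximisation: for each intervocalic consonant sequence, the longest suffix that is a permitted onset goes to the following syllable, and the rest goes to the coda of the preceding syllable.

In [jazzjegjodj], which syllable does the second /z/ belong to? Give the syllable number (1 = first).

2

Vowels present: a, e, o; each is a nucleus, giving 3 syllables.
σ1/σ2 boundary: /zzj/ — longest licit onset from the right is /zj/, leaving /z/ as coda.
σ2/σ3 boundary: cluster /gj/ — the longest permitted-onset suffix is /j/; onset = /j/, preceding coda = /g/.
So the parse is jaz.zjeg.jodj.
The second /z/ is in the onset of syllable 2 (/zjeg/).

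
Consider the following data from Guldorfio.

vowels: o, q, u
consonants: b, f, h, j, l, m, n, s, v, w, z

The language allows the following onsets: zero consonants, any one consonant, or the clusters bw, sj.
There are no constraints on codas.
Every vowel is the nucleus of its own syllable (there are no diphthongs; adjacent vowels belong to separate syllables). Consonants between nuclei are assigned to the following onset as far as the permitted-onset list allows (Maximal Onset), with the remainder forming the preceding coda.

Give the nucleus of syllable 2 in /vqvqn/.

Nuclei (vowels): q, q → 2 syllables.
The second nucleus (vowel 2 from the left) is /q/.

q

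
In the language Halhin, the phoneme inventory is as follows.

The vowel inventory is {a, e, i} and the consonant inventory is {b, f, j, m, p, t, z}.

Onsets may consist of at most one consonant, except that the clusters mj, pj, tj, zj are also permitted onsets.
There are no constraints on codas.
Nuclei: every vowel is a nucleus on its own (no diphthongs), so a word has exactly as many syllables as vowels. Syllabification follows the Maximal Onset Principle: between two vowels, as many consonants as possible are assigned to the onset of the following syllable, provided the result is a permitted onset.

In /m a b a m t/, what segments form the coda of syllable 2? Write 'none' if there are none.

mt

Vowels present: a, a; each is a nucleus, giving 2 syllables.
σ1/σ2 boundary: just /b/ — single C goes to the following onset.
Putting it together: ma.bamt.
Syllable 2 is /bamt/: onset /b/, nucleus /a/, coda /mt/.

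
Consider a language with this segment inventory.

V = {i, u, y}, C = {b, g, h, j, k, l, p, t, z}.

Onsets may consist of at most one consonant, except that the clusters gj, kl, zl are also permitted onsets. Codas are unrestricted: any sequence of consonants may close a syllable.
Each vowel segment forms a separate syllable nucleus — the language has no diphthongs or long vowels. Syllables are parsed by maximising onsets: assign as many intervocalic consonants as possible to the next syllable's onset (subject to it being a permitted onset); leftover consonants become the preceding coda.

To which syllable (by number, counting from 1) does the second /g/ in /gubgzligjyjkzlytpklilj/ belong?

The vowels are u, i, y, y, i — 5 nuclei, so 5 syllables.
σ1/σ2 boundary: /bgzl/; trying suffixes from longest down, /zl/ is the first permitted one, so coda /bg/ | onset /zl/.
σ2/σ3 boundary: /gj/ is a licit onset in full, so it all attaches to the next syllable.
σ3/σ4 boundary: /jkzl/ splits as /jk/ + /zl/ (/zl/ is the longest suffix that is a licit onset).
σ4/σ5 boundary: cluster /tpkl/ — the longest permitted-onset suffix is /kl/; onset = /kl/, preceding coda = /tp/.
Putting it together: gubg.zli.gjyjk.zlytp.klilj.
The second /g/ is in the coda of syllable 1 (/gubg/).

1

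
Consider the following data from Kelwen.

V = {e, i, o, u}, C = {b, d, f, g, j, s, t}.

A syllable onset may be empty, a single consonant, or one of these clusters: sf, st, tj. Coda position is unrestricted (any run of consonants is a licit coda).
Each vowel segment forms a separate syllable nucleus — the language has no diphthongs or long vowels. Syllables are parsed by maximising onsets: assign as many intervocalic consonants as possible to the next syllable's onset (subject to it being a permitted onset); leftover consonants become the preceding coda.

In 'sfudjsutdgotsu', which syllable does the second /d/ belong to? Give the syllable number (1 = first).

Vowels present: u, u, o, u; each is a nucleus, giving 4 syllables.
σ1/σ2 boundary: /djs/ — longest licit onset from the right is /s/, leaving /dj/ as coda.
σ2/σ3 boundary: cluster /tdg/ — the longest permitted-onset suffix is /g/; onset = /g/, preceding coda = /td/.
σ3/σ4 boundary: /ts/ — longest licit onset from the right is /s/, leaving /t/ as coda.
Syllabification: sfudj.sutd.got.su.
The second /d/ is in the coda of syllable 2 (/sutd/).

2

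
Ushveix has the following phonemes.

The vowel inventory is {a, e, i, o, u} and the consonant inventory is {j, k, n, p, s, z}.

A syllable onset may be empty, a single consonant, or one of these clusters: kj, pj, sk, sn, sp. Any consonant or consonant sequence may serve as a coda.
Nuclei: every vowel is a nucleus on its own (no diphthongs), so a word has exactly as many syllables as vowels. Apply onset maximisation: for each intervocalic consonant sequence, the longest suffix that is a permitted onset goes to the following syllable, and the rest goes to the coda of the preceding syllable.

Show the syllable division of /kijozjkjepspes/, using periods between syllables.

ki.jozj.kjep.spes

Nuclei (vowels): i, o, e, e → 4 syllables.
V1 /i/ – V2 /o/: just /j/ — single C goes to the following onset.
V2 /o/ – V3 /e/: /zjkj/ splits as /zj/ + /kj/ (/kj/ is the longest suffix that is a licit onset).
V3 /e/ – V4 /e/: /psp/ splits as /p/ + /sp/ (/sp/ is the longest suffix that is a licit onset).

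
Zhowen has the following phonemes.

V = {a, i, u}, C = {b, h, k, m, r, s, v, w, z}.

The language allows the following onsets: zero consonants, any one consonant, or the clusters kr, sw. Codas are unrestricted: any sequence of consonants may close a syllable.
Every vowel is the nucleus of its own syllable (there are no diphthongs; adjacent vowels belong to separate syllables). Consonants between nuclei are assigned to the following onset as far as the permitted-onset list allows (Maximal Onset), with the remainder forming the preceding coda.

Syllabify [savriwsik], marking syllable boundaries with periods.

sav.riw.sik

Vowels present: a, i, i; each is a nucleus, giving 3 syllables.
σ1/σ2 boundary: /vr/ — longest licit onset from the right is /r/, leaving /v/ as coda.
σ2/σ3 boundary: cluster /ws/ — the longest permitted-onset suffix is /s/; onset = /s/, preceding coda = /w/.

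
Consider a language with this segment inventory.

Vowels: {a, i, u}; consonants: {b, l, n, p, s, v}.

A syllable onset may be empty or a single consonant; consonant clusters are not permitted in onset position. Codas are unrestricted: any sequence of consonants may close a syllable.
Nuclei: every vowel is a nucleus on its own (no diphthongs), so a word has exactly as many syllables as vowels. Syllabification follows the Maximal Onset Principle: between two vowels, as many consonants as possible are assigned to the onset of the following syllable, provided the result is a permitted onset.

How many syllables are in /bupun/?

The vowels are u, u — 2 nuclei, so 2 syllables.

2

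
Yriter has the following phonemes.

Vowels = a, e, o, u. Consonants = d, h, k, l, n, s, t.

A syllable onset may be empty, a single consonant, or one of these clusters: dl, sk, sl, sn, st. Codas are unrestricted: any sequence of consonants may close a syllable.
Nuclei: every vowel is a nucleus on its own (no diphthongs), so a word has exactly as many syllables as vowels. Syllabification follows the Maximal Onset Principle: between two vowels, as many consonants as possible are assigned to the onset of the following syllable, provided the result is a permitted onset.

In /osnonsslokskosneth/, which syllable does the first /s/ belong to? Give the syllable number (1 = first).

The vowels are o, o, o, o, e — 5 nuclei, so 5 syllables.
σ1/σ2 boundary: cluster /sn/ — /sn/ is itself a permitted onset, so the whole cluster goes right; preceding coda = ∅.
σ2/σ3 boundary: /nssl/ — longest licit onset from the right is /sl/, leaving /ns/ as coda.
σ3/σ4 boundary: cluster /ksk/ — the longest permitted-onset suffix is /sk/; onset = /sk/, preceding coda = /k/.
σ4/σ5 boundary: cluster /sn/ — /sn/ is itself a permitted onset, so the whole cluster goes right; preceding coda = ∅.
Putting it together: o.snons.slok.sko.sneth.
The first /s/ is in the onset of syllable 2 (/snons/).

2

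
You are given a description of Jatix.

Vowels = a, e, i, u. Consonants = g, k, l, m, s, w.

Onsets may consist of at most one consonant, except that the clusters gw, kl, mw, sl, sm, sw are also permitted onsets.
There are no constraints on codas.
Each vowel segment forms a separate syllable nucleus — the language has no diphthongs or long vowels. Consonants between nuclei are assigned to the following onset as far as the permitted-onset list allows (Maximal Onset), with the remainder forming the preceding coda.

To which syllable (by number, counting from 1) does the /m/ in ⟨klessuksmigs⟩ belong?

3

The vowels are e, u, i — 3 nuclei, so 3 syllables.
σ1/σ2 boundary: /ss/; trying suffixes from longest down, /s/ is the first permitted one, so coda /s/ | onset /s/.
σ2/σ3 boundary: /ksm/ — longest licit onset from the right is /sm/, leaving /k/ as coda.
Syllabification: kles.suk.smigs.
The /m/ is in the onset of syllable 3 (/smigs/).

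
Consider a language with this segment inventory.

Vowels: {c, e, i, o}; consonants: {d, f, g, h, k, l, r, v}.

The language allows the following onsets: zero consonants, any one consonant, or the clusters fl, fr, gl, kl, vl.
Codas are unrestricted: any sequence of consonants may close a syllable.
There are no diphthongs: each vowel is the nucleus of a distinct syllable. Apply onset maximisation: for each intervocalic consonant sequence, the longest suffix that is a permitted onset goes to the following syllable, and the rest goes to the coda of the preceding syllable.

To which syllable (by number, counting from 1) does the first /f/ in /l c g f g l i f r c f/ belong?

The vowels are c, i, c — 3 nuclei, so 3 syllables.
V1 /c/ – V2 /i/: /gfgl/ splits as /gf/ + /gl/ (/gl/ is the longest suffix that is a licit onset).
V2 /i/ – V3 /c/: /fr/ — entire cluster is a permitted onset → onset /fr/, coda ∅.
So the parse is lcgf.gli.frcf.
The first /f/ is in the coda of syllable 1 (/lcgf/).

1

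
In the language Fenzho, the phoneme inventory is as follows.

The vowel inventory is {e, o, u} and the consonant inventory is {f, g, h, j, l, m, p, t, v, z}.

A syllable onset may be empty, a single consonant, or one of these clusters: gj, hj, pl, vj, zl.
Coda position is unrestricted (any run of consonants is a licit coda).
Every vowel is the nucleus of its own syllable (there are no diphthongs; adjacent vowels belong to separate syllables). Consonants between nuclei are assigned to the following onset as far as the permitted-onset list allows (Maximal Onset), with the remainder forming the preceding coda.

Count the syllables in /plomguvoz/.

3

The vowels are o, u, o — 3 nuclei, so 3 syllables.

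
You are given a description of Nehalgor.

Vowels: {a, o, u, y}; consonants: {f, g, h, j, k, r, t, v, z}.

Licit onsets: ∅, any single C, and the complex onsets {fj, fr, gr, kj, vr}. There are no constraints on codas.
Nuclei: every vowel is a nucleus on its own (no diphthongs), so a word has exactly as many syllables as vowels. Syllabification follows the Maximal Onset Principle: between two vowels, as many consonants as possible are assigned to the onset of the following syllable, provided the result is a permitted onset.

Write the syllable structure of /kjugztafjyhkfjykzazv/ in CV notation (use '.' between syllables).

CCVCC.CV.CCVCC.CCVC.CVCC

The vowels are u, a, y, y, a — 5 nuclei, so 5 syllables.
/u…a/ gap (V1→V2): /gzt/ — longest licit onset from the right is /t/, leaving /gz/ as coda.
/a…y/ gap (V2→V3): /fj/ — entire cluster is a permitted onset → onset /fj/, coda ∅.
/y…y/ gap (V3→V4): /hkfj/ — longest licit onset from the right is /fj/, leaving /hk/ as coda.
/y…a/ gap (V4→V5): /kz/ splits as /k/ + /z/ (/z/ is the longest suffix that is a licit onset).
Putting it together: kjugz.ta.fjyhk.fjyk.zazv.
Mapping each syllable to C/V: /kjugz/ → CCVCC, /ta/ → CV, /fjyhk/ → CCVCC, /fjyk/ → CCVC, /zazv/ → CVCC.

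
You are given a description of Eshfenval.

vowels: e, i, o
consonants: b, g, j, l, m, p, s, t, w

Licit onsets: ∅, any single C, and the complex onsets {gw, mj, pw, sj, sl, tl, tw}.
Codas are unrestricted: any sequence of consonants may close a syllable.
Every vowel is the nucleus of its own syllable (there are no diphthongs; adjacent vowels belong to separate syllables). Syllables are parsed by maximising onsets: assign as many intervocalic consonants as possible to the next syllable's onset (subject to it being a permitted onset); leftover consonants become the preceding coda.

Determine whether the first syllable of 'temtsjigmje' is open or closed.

Vowels present: e, i, e; each is a nucleus, giving 3 syllables.
σ1/σ2 boundary: /mtsj/ splits as /mt/ + /sj/ (/sj/ is the longest suffix that is a licit onset).
σ2/σ3 boundary: cluster /gmj/ — the longest permitted-onset suffix is /mj/; onset = /mj/, preceding coda = /g/.
So the parse is temt.sjig.mje.
Syllable 1 is /temt/ with coda /mt/, so it is closed.

closed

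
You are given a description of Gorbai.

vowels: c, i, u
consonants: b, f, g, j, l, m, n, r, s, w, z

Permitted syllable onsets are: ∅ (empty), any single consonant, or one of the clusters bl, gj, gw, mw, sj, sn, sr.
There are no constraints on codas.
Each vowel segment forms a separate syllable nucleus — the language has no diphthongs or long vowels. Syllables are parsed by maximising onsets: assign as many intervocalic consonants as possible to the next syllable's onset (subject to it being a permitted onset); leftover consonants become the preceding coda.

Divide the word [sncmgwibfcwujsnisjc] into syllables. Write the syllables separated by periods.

sncm.gwib.fc.wuj.sni.sjc

The vowels are c, i, c, u, i, c — 6 nuclei, so 6 syllables.
σ1/σ2 boundary: /mgw/; trying suffixes from longest down, /gw/ is the first permitted one, so coda /m/ | onset /gw/.
σ2/σ3 boundary: /bf/ splits as /b/ + /f/ (/f/ is the longest suffix that is a licit onset).
σ3/σ4 boundary: /w/ is a single consonant, so it becomes the next onset.
σ4/σ5 boundary: /jsn/ — longest licit onset from the right is /sn/, leaving /j/ as coda.
σ5/σ6 boundary: /sj/ is a licit onset in full, so it all attaches to the next syllable.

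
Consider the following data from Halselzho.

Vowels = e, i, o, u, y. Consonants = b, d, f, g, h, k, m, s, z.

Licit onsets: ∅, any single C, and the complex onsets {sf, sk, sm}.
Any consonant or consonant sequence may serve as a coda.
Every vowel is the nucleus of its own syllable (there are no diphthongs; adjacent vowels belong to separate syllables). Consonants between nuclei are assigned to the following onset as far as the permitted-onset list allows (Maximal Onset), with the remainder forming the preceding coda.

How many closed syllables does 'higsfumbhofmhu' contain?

Vowels present: i, u, o, u; each is a nucleus, giving 4 syllables.
σ1/σ2 boundary: cluster /gsf/ — the longest permitted-onset suffix is /sf/; onset = /sf/, preceding coda = /g/.
σ2/σ3 boundary: cluster /mbh/ — the longest permitted-onset suffix is /h/; onset = /h/, preceding coda = /mb/.
σ3/σ4 boundary: cluster /fmh/ — the longest permitted-onset suffix is /h/; onset = /h/, preceding coda = /fm/.
Putting it together: hig.sfumb.hofm.hu.
Classifying each syllable: /hig/ (closed), /sfumb/ (closed), /hofm/ (closed), /hu/ (open).
Closed syllables: 3.

3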